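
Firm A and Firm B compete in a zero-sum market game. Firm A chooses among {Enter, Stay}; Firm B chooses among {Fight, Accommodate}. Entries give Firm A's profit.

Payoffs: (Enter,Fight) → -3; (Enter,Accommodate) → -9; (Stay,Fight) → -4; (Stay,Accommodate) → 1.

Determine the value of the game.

Row minima: Enter → -9, Stay → -4; maximin = -4.
Column maxima: Fight → -3, Accommodate → 1; minimax = -3.
-4 ≠ -3, so there is no saddle point; optimal play is mixed.
Let Firm A play Enter with probability p. Expected payoff against Fight: (-3)p + (-4)(1−p) = p − 4; against Accommodate: (-9)p + 1(1−p) = −10p + 1.
Setting these equal: p − 4 = −10p + 1 ⇒ 11p = 5 ⇒ p = 5/11, and the value is (1)·(5/11) − 4 = -39/11.
For Firm B: with q = P(Fight), equating Enter's and Stay's payoffs gives 6q − 9 = −5q + 1 ⇒ q = 10/11.

-39/11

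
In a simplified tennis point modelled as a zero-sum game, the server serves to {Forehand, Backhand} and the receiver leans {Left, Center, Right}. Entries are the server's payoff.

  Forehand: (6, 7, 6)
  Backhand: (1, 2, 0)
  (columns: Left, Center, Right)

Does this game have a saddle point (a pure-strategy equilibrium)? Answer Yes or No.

Yes

Row minima: Forehand → 6, Backhand → 0; maximin = 6.
Column maxima: Left → 6, Center → 7, Right → 6; minimax = 6.
maximin = minimax = 6, so a saddle point exists.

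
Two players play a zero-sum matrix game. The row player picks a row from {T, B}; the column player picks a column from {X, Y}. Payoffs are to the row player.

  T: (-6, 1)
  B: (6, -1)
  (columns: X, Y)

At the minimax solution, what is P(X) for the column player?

1/7

Row minima: T → -6, B → -1; maximin = -1.
Column maxima: X → 6, Y → 1; minimax = 1.
-1 ≠ 1, so there is no saddle point; optimal play is mixed.
Let the row player play T with probability p. Expected payoff against X: (-6)p + 6(1−p) = −12p + 6; against Y: 1p + (-1)(1−p) = 2p − 1.
Setting these equal: −12p + 6 = 2p − 1 ⇒ −14p = -7 ⇒ p = 1/2, and the value is (-12)·(1/2) + 6 = 0.
For the column player: with q = P(X), equating T's and B's payoffs gives −7q + 1 = 7q − 1 ⇒ q = 1/7.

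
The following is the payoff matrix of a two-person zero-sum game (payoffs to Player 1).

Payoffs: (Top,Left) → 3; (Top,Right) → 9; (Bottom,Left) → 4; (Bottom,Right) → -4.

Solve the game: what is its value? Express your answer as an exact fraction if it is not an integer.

24/7

Row minima: Top → 3, Bottom → -4; maximin = 3.
Column maxima: Left → 4, Right → 9; minimax = 4.
3 ≠ 4, so there is no saddle point; optimal play is mixed.
Let Player 1 play Top with probability p. Expected payoff against Left: 3p + 4(1−p) = −p + 4; against Right: 9p + (-4)(1−p) = 13p − 4.
Setting these equal: −p + 4 = 13p − 4 ⇒ −14p = -8 ⇒ p = 4/7, and the value is (-1)·(4/7) + 4 = 24/7.
For Player 2: with q = P(Left), equating Top's and Bottom's payoffs gives −6q + 9 = 8q − 4 ⇒ q = 13/14.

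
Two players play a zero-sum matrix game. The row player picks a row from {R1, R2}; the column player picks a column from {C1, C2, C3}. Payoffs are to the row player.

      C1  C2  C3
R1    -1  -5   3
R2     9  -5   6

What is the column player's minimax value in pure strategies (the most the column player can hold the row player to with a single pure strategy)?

Column maxima: C1 → 9, C2 → -5, C3 → 6.
The smallest of these is -5.

-5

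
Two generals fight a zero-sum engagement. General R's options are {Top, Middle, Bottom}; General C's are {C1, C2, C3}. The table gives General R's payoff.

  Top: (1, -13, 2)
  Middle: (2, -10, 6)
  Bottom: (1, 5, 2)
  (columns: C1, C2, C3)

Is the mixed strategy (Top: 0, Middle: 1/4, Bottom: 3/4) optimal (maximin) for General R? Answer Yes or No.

Yes

Against C1 this mix gives (1/4)·2 + (3/4)·1 = 5/4.
Against C2 this mix gives (1/4)·(-10) + (3/4)·5 = 5/4.
Against C3 this mix gives (1/4)·6 + (3/4)·2 = 3.
All of General C's active replies (C1, C2) yield 5/4, and no column does worse for General R. The mix makes General C indifferent and guarantees 5/4, so it is optimal.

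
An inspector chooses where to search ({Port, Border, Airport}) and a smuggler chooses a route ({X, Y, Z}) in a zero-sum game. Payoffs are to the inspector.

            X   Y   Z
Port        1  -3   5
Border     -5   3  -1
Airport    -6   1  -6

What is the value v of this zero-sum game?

-1

Row minima: Port → -3, Border → -5, Airport → -6; maximin = -3.
Column maxima: X → 1, Y → 3, Z → 5; minimax = 1.
-3 ≠ 1, so there is no saddle point; optimal play is mixed.
Airport is strictly dominated by Border, so the inspector never plays it.
With Airport eliminated, Z is strictly dominated by X (it gives the inspector strictly more in every remaining row), so the smuggler never plays it.
On the remaining 2×2 (Port, Border vs X, Y):
Let the inspector play Port with probability p. Expected payoff against X: 1p + (-5)(1−p) = 6p − 5; against Y: (-3)p + 3(1−p) = −6p + 3.
Setting these equal: 6p − 5 = −6p + 3 ⇒ 12p = 8 ⇒ p = 2/3, and the value is (6)·(2/3) − 5 = -1.
For the smuggler: with q = P(X), equating Port's and Border's payoffs gives 4q − 3 = −8q + 3 ⇒ q = 1/2.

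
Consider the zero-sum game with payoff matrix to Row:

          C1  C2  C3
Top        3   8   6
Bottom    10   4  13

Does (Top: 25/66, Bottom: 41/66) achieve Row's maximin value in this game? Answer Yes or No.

Against C1 this mix gives (25/66)·3 + (41/66)·10 = 485/66.
Against C2 this mix gives (25/66)·8 + (41/66)·4 = 182/33.
Against C3 this mix gives (25/66)·6 + (41/66)·13 = 683/66.
Column will play C2, holding Row to 182/33. Shifting weight toward the row that does better against C2 would raise this floor (the equalizing mix achieves 68/11 against both C2 and C1), so the proposed strategy is not optimal.

No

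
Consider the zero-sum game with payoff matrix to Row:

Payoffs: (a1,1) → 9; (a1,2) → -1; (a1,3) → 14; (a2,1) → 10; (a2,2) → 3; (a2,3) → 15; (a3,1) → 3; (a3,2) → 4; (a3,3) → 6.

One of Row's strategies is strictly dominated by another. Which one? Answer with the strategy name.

a2 gives a strictly higher payoff than a1 against every column: 10 > 9, 3 > -1, 15 > 14.
So a1 is strictly dominated and Row never plays it.

a1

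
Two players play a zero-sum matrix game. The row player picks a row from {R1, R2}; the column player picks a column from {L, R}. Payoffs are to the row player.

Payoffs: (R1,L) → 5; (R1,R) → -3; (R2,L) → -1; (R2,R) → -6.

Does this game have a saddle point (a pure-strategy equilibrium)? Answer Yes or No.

Row minima: R1 → -3, R2 → -6; maximin = -3.
Column maxima: L → 5, R → -3; minimax = -3.
maximin = minimax = -3, so a saddle point exists.

Yes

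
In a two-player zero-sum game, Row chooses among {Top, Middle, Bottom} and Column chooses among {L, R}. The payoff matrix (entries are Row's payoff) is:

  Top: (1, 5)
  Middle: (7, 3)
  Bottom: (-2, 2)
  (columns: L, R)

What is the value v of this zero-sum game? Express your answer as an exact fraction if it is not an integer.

4

Row minima: Top → 1, Middle → 3, Bottom → -2; maximin = 3.
Column maxima: L → 7, R → 5; minimax = 5.
3 ≠ 5, so there is no saddle point; optimal play is mixed.
Bottom is strictly dominated by Top, so Row never plays it.
On the remaining 2×2 (Top, Middle vs L, R):
Let Row play Top with probability p. Expected payoff against L: 1p + 7(1−p) = −6p + 7; against R: 5p + 3(1−p) = 2p + 3.
Setting these equal: −6p + 7 = 2p + 3 ⇒ −8p = -4 ⇒ p = 1/2, and the value is (-6)·(1/2) + 7 = 4.
For Column: with q = P(L), equating Top's and Middle's payoffs gives −4q + 5 = 4q + 3 ⇒ q = 1/4.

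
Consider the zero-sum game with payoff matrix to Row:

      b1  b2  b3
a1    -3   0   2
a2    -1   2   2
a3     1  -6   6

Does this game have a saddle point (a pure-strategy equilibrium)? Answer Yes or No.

No

Row minima: a1 → -3, a2 → -1, a3 → -6; maximin = -1.
Column maxima: b1 → 1, b2 → 2, b3 → 6; minimax = 1.
-1 ≠ 1, so no pure-strategy equilibrium exists.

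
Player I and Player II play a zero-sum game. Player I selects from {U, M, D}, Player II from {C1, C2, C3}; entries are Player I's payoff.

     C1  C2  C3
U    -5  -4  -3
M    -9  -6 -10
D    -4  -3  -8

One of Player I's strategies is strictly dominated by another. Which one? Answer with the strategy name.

U gives a strictly higher payoff than M against every column: -5 > -9, -4 > -6, -3 > -10.
So M is strictly dominated and Player I never plays it.

M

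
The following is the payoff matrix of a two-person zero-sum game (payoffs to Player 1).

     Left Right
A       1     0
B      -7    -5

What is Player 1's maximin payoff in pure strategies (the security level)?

0

Row minima: A → 0, B → -7.
The best of these is 0.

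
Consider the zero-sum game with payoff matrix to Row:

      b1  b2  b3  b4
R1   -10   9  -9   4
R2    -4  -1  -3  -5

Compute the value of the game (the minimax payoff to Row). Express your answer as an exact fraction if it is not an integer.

Row minima: R1 → -10, R2 → -5; maximin = -5.
Column maxima: b1 → -4, b2 → 9, b3 → -3, b4 → 4; minimax = -4.
-5 ≠ -4, so there is no saddle point; optimal play is mixed.
b2 is strictly dominated by b1 (it gives Row strictly more in every row), so Column never plays it.
b3 is strictly dominated by b1 (it gives Row strictly more in every row), so Column never plays it.
On the remaining 2×2 (R1, R2 vs b1, b4):
Let Row play R1 with probability p. Expected payoff against b1: (-10)p + (-4)(1−p) = −6p − 4; against b4: 4p + (-5)(1−p) = 9p − 5.
Setting these equal: −6p − 4 = 9p − 5 ⇒ −15p = -1 ⇒ p = 1/15, and the value is (-6)·(1/15) − 4 = -22/5.
For Column: with q = P(b1), equating R1's and R2's payoffs gives −14q + 4 = q − 5 ⇒ q = 3/5.

-22/5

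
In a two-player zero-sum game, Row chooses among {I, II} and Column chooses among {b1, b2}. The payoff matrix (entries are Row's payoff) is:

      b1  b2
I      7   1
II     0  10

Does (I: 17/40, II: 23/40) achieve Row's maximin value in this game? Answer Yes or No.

Against b1 this mix gives (17/40)·7 + (23/40)·0 = 119/40.
Against b2 this mix gives (17/40)·1 + (23/40)·10 = 247/40.
Column will play b1, holding Row to 119/40. Shifting weight toward the row that does better against b1 would raise this floor (the equalizing mix achieves 35/8 against both b1 and b2), so the proposed strategy is not optimal.

No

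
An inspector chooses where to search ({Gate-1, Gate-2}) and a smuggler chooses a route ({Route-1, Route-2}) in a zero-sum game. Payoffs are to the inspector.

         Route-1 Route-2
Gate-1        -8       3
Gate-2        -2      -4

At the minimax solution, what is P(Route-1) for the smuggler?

Row minima: Gate-1 → -8, Gate-2 → -4; maximin = -4.
Column maxima: Route-1 → -2, Route-2 → 3; minimax = -2.
-4 ≠ -2, so there is no saddle point; optimal play is mixed.
Let the inspector play Gate-1 with probability p. Expected payoff against Route-1: (-8)p + (-2)(1−p) = −6p − 2; against Route-2: 3p + (-4)(1−p) = 7p − 4.
Setting these equal: −6p − 2 = 7p − 4 ⇒ −13p = -2 ⇒ p = 2/13, and the value is (-6)·(2/13) − 2 = -38/13.
For the smuggler: with q = P(Route-1), equating Gate-1's and Gate-2's payoffs gives −11q + 3 = 2q − 4 ⇒ q = 7/13.

7/13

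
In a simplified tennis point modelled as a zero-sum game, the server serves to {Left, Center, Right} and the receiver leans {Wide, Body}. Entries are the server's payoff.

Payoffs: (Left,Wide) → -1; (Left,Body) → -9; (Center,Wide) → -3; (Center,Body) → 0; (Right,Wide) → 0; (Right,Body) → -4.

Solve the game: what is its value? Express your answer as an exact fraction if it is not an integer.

Row minima: Left → -9, Center → -3, Right → -4; maximin = -3.
Column maxima: Wide → 0, Body → 0; minimax = 0.
-3 ≠ 0, so there is no saddle point; optimal play is mixed.
Left is strictly dominated by Right, so the server never plays it.
On the remaining 2×2 (Center, Right vs Wide, Body):
Let the server play Center with probability p. Expected payoff against Wide: (-3)p + 0(1−p) = −3p; against Body: 0p + (-4)(1−p) = 4p − 4.
Setting these equal: −3p = 4p − 4 ⇒ −7p = -4 ⇒ p = 4/7, and the value is (-3)·(4/7) = -12/7.
For the receiver: with q = P(Wide), equating Center's and Right's payoffs gives −3q = 4q − 4 ⇒ q = 4/7.

-12/7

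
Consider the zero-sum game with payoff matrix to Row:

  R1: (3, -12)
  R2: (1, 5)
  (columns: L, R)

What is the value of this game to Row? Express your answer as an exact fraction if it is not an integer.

27/19

Row minima: R1 → -12, R2 → 1; maximin = 1.
Column maxima: L → 3, R → 5; minimax = 3.
1 ≠ 3, so there is no saddle point; optimal play is mixed.
Let Row play R1 with probability p. Expected payoff against L: 3p + 1(1−p) = 2p + 1; against R: (-12)p + 5(1−p) = −17p + 5.
Setting these equal: 2p + 1 = −17p + 5 ⇒ 19p = 4 ⇒ p = 4/19, and the value is (2)·(4/19) + 1 = 27/19.
For Column: with q = P(L), equating R1's and R2's payoffs gives 15q − 12 = −4q + 5 ⇒ q = 17/19.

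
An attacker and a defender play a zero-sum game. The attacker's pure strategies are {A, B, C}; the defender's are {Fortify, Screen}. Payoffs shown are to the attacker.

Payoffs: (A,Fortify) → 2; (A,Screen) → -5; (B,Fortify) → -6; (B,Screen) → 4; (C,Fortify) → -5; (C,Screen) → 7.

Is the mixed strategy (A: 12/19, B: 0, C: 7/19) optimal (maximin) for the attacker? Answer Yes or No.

Yes

Against Fortify this mix gives (12/19)·2 + (7/19)·(-5) = -11/19.
Against Screen this mix gives (12/19)·(-5) + (7/19)·7 = -11/19.
All of the defender's active replies (Fortify, Screen) yield -11/19, and no column does worse for the attacker. The mix makes the defender indifferent and guarantees -11/19, so it is optimal.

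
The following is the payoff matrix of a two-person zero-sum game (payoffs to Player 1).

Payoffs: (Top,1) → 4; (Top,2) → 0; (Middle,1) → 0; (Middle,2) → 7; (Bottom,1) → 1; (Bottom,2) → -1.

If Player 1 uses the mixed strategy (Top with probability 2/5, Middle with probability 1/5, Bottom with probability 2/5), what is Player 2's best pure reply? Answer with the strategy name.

If Player 2 plays 1, Player 1's expected payoff is (2/5)·4 + (1/5)·0 + (2/5)·1 = 2.
If Player 2 plays 2, Player 1's expected payoff is (2/5)·0 + (1/5)·7 + (2/5)·(-1) = 1.
Player 2 minimizes Player 1's payoff; the smallest is 1, so the best response is 2.

2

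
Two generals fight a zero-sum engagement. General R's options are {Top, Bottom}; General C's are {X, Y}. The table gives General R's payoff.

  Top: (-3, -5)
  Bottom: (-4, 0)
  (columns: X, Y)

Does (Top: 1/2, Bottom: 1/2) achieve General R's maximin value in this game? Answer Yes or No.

Against X this mix gives (1/2)·(-3) + (1/2)·(-4) = -7/2.
Against Y this mix gives (1/2)·(-5) + (1/2)·0 = -5/2.
General C will play X, holding General R to -7/2. Shifting weight toward the row that does better against X would raise this floor (the equalizing mix achieves -10/3 against both X and Y), so the proposed strategy is not optimal.

No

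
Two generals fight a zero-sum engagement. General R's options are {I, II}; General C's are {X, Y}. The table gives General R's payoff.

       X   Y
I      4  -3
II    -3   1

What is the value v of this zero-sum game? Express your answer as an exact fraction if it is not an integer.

Row minima: I → -3, II → -3; maximin = -3.
Column maxima: X → 4, Y → 1; minimax = 1.
-3 ≠ 1, so there is no saddle point; optimal play is mixed.
Let General R play I with probability p. Expected payoff against X: 4p + (-3)(1−p) = 7p − 3; against Y: (-3)p + 1(1−p) = −4p + 1.
Setting these equal: 7p − 3 = −4p + 1 ⇒ 11p = 4 ⇒ p = 4/11, and the value is (7)·(4/11) − 3 = -5/11.
For General C: with q = P(X), equating I's and II's payoffs gives 7q − 3 = −4q + 1 ⇒ q = 4/11.

-5/11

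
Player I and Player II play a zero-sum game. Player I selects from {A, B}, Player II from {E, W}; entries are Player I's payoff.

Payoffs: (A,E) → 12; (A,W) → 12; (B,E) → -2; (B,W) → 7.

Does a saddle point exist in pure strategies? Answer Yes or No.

Yes

Row minima: A → 12, B → -2; maximin = 12.
Column maxima: E → 12, W → 12; minimax = 12.
maximin = minimax = 12, so a saddle point exists.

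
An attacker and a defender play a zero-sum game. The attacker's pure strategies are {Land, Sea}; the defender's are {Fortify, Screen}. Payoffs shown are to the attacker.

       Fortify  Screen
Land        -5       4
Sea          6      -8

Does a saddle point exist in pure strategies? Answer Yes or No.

Row minima: Land → -5, Sea → -8; maximin = -5.
Column maxima: Fortify → 6, Screen → 4; minimax = 4.
-5 ≠ 4, so no pure-strategy equilibrium exists.

No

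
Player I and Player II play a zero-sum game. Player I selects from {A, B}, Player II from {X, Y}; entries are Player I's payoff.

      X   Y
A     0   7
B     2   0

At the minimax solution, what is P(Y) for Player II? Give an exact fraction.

Row minima: A → 0, B → 0; maximin = 0.
Column maxima: X → 2, Y → 7; minimax = 2.
0 ≠ 2, so there is no saddle point; optimal play is mixed.
Let Player I play A with probability p. Expected payoff against X: 0p + 2(1−p) = −2p + 2; against Y: 7p + 0(1−p) = 7p.
Setting these equal: −2p + 2 = 7p ⇒ −9p = -2 ⇒ p = 2/9, and the value is (-2)·(2/9) + 2 = 14/9.
For Player II: with q = P(X), equating A's and B's payoffs gives −7q + 7 = 2q ⇒ q = 7/9.

2/9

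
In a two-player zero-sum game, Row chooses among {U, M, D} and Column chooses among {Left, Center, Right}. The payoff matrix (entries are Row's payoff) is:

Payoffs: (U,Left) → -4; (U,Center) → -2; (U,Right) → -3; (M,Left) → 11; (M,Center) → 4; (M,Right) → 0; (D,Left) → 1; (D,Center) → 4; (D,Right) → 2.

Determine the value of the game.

11/6

Row minima: U → -4, M → 0, D → 1; maximin = 1.
Column maxima: Left → 11, Center → 4, Right → 2; minimax = 2.
1 ≠ 2, so there is no saddle point; optimal play is mixed.
U is strictly dominated by M, so Row never plays it.
Center is strictly dominated by Right (it gives Row strictly more in every row), so Column never plays it.
On the remaining 2×2 (M, D vs Left, Right):
Let Row play M with probability p. Expected payoff against Left: 11p + 1(1−p) = 10p + 1; against Right: 0p + 2(1−p) = −2p + 2.
Setting these equal: 10p + 1 = −2p + 2 ⇒ 12p = 1 ⇒ p = 1/12, and the value is (10)·(1/12) + 1 = 11/6.
For Column: with q = P(Left), equating M's and D's payoffs gives 11q = −q + 2 ⇒ q = 1/6.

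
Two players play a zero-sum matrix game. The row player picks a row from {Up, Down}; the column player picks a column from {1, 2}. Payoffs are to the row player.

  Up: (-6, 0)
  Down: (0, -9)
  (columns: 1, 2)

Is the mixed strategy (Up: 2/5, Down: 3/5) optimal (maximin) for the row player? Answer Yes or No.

Against 1 this mix gives (2/5)·(-6) + (3/5)·0 = -12/5.
Against 2 this mix gives (2/5)·0 + (3/5)·(-9) = -27/5.
The column player will play 2, holding the row player to -27/5. Shifting weight toward the row that does better against 2 would raise this floor (the equalizing mix achieves -18/5 against both 2 and 1), so the proposed strategy is not optimal.

No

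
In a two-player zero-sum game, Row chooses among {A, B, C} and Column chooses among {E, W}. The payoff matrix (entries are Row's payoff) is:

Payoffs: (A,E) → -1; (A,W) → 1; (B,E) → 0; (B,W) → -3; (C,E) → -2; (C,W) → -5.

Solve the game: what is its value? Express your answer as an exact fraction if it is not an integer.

Row minima: A → -1, B → -3, C → -5; maximin = -1.
Column maxima: E → 0, W → 1; minimax = 0.
-1 ≠ 0, so there is no saddle point; optimal play is mixed.
C is strictly dominated by A, so Row never plays it.
On the remaining 2×2 (A, B vs E, W):
Let Row play A with probability p. Expected payoff against E: (-1)p + 0(1−p) = −p; against W: 1p + (-3)(1−p) = 4p − 3.
Setting these equal: −p = 4p − 3 ⇒ −5p = -3 ⇒ p = 3/5, and the value is (-1)·(3/5) = -3/5.
For Column: with q = P(E), equating A's and B's payoffs gives −2q + 1 = 3q − 3 ⇒ q = 4/5.

-3/5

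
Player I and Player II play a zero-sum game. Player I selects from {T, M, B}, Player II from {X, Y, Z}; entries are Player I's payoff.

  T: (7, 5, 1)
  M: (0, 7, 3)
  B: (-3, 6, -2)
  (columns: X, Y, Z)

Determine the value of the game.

7/3

Row minima: T → 1, M → 0, B → -3; maximin = 1.
Column maxima: X → 7, Y → 7, Z → 3; minimax = 3.
1 ≠ 3, so there is no saddle point; optimal play is mixed.
B is strictly dominated by M, so Player I never plays it.
Y is strictly dominated by Z (it gives Player I strictly more in every row), so Player II never plays it.
On the remaining 2×2 (T, M vs X, Z):
Let Player I play T with probability p. Expected payoff against X: 7p + 0(1−p) = 7p; against Z: 1p + 3(1−p) = −2p + 3.
Setting these equal: 7p = −2p + 3 ⇒ 9p = 3 ⇒ p = 1/3, and the value is (7)·(1/3) = 7/3.
For Player II: with q = P(X), equating T's and M's payoffs gives 6q + 1 = −3q + 3 ⇒ q = 2/9.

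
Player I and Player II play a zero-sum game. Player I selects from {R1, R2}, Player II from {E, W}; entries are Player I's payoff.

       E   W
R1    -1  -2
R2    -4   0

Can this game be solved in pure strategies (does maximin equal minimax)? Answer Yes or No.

No

Row minima: R1 → -2, R2 → -4; maximin = -2.
Column maxima: E → -1, W → 0; minimax = -1.
-2 ≠ -1, so no pure-strategy equilibrium exists.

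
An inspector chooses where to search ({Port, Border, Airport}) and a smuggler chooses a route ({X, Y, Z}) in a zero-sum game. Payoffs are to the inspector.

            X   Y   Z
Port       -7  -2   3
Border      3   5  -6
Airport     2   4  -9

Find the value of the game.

Row minima: Port → -7, Border → -6, Airport → -9; maximin = -6.
Column maxima: X → 3, Y → 5, Z → 3; minimax = 3.
-6 ≠ 3, so there is no saddle point; optimal play is mixed.
Airport is strictly dominated by Border, so the inspector never plays it.
Y is strictly dominated by X (it gives the inspector strictly more in every row), so the smuggler never plays it.
On the remaining 2×2 (Port, Border vs X, Z):
Let the inspector play Port with probability p. Expected payoff against X: (-7)p + 3(1−p) = −10p + 3; against Z: 3p + (-6)(1−p) = 9p − 6.
Setting these equal: −10p + 3 = 9p − 6 ⇒ −19p = -9 ⇒ p = 9/19, and the value is (-10)·(9/19) + 3 = -33/19.
For the smuggler: with q = P(X), equating Port's and Border's payoffs gives −10q + 3 = 9q − 6 ⇒ q = 9/19.

-33/19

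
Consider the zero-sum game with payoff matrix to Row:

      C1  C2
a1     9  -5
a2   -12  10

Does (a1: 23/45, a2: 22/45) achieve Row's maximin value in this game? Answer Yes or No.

Against C1 this mix gives (23/45)·9 + (22/45)·(-12) = -19/15.
Against C2 this mix gives (23/45)·(-5) + (22/45)·10 = 7/3.
Column will play C1, holding Row to -19/15. Shifting weight toward the row that does better against C1 would raise this floor (the equalizing mix achieves 5/6 against both C1 and C2), so the proposed strategy is not optimal.

No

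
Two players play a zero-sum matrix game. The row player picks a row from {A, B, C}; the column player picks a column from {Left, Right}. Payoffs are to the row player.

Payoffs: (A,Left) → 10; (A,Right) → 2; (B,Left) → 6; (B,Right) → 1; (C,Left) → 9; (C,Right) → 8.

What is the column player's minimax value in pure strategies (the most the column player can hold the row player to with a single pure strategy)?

8

Column maxima: Left → 10, Right → 8.
The smallest of these is 8.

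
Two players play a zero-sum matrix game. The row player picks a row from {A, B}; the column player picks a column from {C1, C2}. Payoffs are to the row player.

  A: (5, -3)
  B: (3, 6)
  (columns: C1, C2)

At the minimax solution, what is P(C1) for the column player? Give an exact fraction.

9/11

Row minima: A → -3, B → 3; maximin = 3.
Column maxima: C1 → 5, C2 → 6; minimax = 5.
3 ≠ 5, so there is no saddle point; optimal play is mixed.
Let the row player play A with probability p. Expected payoff against C1: 5p + 3(1−p) = 2p + 3; against C2: (-3)p + 6(1−p) = −9p + 6.
Setting these equal: 2p + 3 = −9p + 6 ⇒ 11p = 3 ⇒ p = 3/11, and the value is (2)·(3/11) + 3 = 39/11.
For the column player: with q = P(C1), equating A's and B's payoffs gives 8q − 3 = −3q + 6 ⇒ q = 9/11.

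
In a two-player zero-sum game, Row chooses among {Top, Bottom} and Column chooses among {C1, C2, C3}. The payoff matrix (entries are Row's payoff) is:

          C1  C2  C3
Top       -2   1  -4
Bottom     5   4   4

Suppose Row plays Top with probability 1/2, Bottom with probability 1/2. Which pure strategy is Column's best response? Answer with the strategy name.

If Column plays C1, Row's expected payoff is (1/2)·(-2) + (1/2)·5 = 3/2.
If Column plays C2, Row's expected payoff is (1/2)·1 + (1/2)·4 = 5/2.
If Column plays C3, Row's expected payoff is (1/2)·(-4) + (1/2)·4 = 0.
Column minimizes Row's payoff; the smallest is 0, so the best response is C3.

C3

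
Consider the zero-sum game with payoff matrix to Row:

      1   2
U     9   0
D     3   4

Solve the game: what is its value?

Row minima: U → 0, D → 3; maximin = 3.
Column maxima: 1 → 9, 2 → 4; minimax = 4.
3 ≠ 4, so there is no saddle point; optimal play is mixed.
Let Row play U with probability p. Expected payoff against 1: 9p + 3(1−p) = 6p + 3; against 2: 0p + 4(1−p) = −4p + 4.
Setting these equal: 6p + 3 = −4p + 4 ⇒ 10p = 1 ⇒ p = 1/10, and the value is (6)·(1/10) + 3 = 18/5.
For Column: with q = P(1), equating U's and D's payoffs gives 9q = −q + 4 ⇒ q = 2/5.

18/5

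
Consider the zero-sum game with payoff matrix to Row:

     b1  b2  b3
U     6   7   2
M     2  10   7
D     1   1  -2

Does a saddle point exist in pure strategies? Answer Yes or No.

Row minima: U → 2, M → 2, D → -2; maximin = 2.
Column maxima: b1 → 6, b2 → 10, b3 → 7; minimax = 6.
2 ≠ 6, so no pure-strategy equilibrium exists.

No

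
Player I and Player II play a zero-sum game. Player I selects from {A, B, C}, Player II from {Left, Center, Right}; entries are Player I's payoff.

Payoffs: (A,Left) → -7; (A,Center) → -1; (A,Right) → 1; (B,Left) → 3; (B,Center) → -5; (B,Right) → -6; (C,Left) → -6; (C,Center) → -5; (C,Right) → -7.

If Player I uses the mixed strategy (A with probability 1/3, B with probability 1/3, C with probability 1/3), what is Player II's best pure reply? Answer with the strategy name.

Right

If Player II plays Left, Player I's expected payoff is (1/3)·(-7) + (1/3)·3 + (1/3)·(-6) = -10/3.
If Player II plays Center, Player I's expected payoff is (1/3)·(-1) + (1/3)·(-5) + (1/3)·(-5) = -11/3.
If Player II plays Right, Player I's expected payoff is (1/3)·1 + (1/3)·(-6) + (1/3)·(-7) = -4.
Player II minimizes Player I's payoff; the smallest is -4, so the best response is Right.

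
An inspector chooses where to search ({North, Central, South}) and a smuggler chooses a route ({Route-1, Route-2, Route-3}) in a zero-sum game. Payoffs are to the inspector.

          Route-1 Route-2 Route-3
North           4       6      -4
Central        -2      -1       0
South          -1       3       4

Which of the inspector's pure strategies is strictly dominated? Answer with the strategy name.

South gives a strictly higher payoff than Central against every column: -1 > -2, 3 > -1, 4 > 0.
So Central is strictly dominated and the inspector never plays it.

Central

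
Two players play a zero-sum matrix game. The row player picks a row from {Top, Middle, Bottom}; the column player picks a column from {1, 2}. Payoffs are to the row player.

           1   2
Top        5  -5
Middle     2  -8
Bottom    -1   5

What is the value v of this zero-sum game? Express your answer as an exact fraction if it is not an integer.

5/4

Row minima: Top → -5, Middle → -8, Bottom → -1; maximin = -1.
Column maxima: 1 → 5, 2 → 5; minimax = 5.
-1 ≠ 5, so there is no saddle point; optimal play is mixed.
Middle is strictly dominated by Top, so the row player never plays it.
On the remaining 2×2 (Top, Bottom vs 1, 2):
Let the row player play Top with probability p. Expected payoff against 1: 5p + (-1)(1−p) = 6p − 1; against 2: (-5)p + 5(1−p) = −10p + 5.
Setting these equal: 6p − 1 = −10p + 5 ⇒ 16p = 6 ⇒ p = 3/8, and the value is (6)·(3/8) − 1 = 5/4.
For the column player: with q = P(1), equating Top's and Bottom's payoffs gives 10q − 5 = −6q + 5 ⇒ q = 5/8.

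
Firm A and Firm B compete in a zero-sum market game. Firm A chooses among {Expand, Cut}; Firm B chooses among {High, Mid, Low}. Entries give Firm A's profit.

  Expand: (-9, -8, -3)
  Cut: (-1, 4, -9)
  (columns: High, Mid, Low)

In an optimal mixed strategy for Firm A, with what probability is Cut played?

3/7

Row minima: Expand → -9, Cut → -9; maximin = -9.
Column maxima: High → -1, Mid → 4, Low → -3; minimax = -3.
-9 ≠ -3, so there is no saddle point; optimal play is mixed.
Mid is strictly dominated by High (it gives Firm A strictly more in every row), so Firm B never plays it.
On the remaining 2×2 (Expand, Cut vs High, Low):
Let Firm A play Expand with probability p. Expected payoff against High: (-9)p + (-1)(1−p) = −8p − 1; against Low: (-3)p + (-9)(1−p) = 6p − 9.
Setting these equal: −8p − 1 = 6p − 9 ⇒ −14p = -8 ⇒ p = 4/7, and the value is (-8)·(4/7) − 1 = -39/7.
For Firm B: with q = P(High), equating Expand's and Cut's payoffs gives −6q − 3 = 8q − 9 ⇒ q = 3/7.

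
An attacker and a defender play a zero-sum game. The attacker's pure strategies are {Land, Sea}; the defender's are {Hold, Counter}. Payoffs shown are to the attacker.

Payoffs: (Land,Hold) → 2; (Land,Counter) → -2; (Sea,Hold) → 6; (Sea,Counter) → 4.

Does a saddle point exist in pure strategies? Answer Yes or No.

Row minima: Land → -2, Sea → 4; maximin = 4.
Column maxima: Hold → 6, Counter → 4; minimax = 4.
maximin = minimax = 4, so a saddle point exists.

Yes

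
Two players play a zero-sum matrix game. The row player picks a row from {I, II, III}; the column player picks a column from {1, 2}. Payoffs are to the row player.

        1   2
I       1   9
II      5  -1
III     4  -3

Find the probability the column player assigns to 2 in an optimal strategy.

2/7

Row minima: I → 1, II → -1, III → -3; maximin = 1.
Column maxima: 1 → 5, 2 → 9; minimax = 5.
1 ≠ 5, so there is no saddle point; optimal play is mixed.
III is strictly dominated by II, so the row player never plays it.
On the remaining 2×2 (I, II vs 1, 2):
Let the row player play I with probability p. Expected payoff against 1: 1p + 5(1−p) = −4p + 5; against 2: 9p + (-1)(1−p) = 10p − 1.
Setting these equal: −4p + 5 = 10p − 1 ⇒ −14p = -6 ⇒ p = 3/7, and the value is (-4)·(3/7) + 5 = 23/7.
For the column player: with q = P(1), equating I's and II's payoffs gives −8q + 9 = 6q − 1 ⇒ q = 5/7.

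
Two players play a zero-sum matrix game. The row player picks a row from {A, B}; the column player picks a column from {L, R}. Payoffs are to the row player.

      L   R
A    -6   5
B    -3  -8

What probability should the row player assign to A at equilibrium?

Row minima: A → -6, B → -8; maximin = -6.
Column maxima: L → -3, R → 5; minimax = -3.
-6 ≠ -3, so there is no saddle point; optimal play is mixed.
Let the row player play A with probability p. Expected payoff against L: (-6)p + (-3)(1−p) = −3p − 3; against R: 5p + (-8)(1−p) = 13p − 8.
Setting these equal: −3p − 3 = 13p − 8 ⇒ −16p = -5 ⇒ p = 5/16, and the value is (-3)·(5/16) − 3 = -63/16.
For the column player: with q = P(L), equating A's and B's payoffs gives −11q + 5 = 5q − 8 ⇒ q = 13/16.

5/16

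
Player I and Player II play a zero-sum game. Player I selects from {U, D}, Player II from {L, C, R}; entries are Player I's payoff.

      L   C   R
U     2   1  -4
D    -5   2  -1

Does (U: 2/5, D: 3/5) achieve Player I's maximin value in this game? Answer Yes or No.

Against L this mix gives (2/5)·2 + (3/5)·(-5) = -11/5.
Against C this mix gives (2/5)·1 + (3/5)·2 = 8/5.
Against R this mix gives (2/5)·(-4) + (3/5)·(-1) = -11/5.
All of Player II's active replies (L, R) yield -11/5, and no column does worse for Player I. The mix makes Player II indifferent and guarantees -11/5, so it is optimal.

Yes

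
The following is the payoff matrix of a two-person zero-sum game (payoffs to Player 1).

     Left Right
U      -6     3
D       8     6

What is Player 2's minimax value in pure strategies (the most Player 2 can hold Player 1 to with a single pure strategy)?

Column maxima: Left → 8, Right → 6.
The smallest of these is 6.

6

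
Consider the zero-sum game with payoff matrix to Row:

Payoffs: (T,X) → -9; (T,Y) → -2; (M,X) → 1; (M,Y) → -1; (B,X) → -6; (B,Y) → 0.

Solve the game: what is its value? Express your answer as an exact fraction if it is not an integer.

Row minima: T → -9, M → -1, B → -6; maximin = -1.
Column maxima: X → 1, Y → 0; minimax = 0.
-1 ≠ 0, so there is no saddle point; optimal play is mixed.
T is strictly dominated by M, so Row never plays it.
On the remaining 2×2 (M, B vs X, Y):
Let Row play M with probability p. Expected payoff against X: 1p + (-6)(1−p) = 7p − 6; against Y: (-1)p + 0(1−p) = −p.
Setting these equal: 7p − 6 = −p ⇒ 8p = 6 ⇒ p = 3/4, and the value is (7)·(3/4) − 6 = -3/4.
For Column: with q = P(X), equating M's and B's payoffs gives 2q − 1 = −6q ⇒ q = 1/8.

-3/4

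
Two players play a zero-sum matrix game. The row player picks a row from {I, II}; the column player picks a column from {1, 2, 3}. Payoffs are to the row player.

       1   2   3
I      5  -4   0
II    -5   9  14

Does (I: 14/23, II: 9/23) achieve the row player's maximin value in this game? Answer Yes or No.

Yes

Against 1 this mix gives (14/23)·5 + (9/23)·(-5) = 25/23.
Against 2 this mix gives (14/23)·(-4) + (9/23)·9 = 25/23.
Against 3 this mix gives (14/23)·0 + (9/23)·14 = 126/23.
All of the column player's active replies (1, 2) yield 25/23, and no column does worse for the row player. The mix makes the column player indifferent and guarantees 25/23, so it is optimal.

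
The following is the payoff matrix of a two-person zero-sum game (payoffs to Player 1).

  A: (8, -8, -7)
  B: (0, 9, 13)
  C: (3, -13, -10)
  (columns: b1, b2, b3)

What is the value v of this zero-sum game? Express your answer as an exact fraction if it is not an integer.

72/25

Row minima: A → -8, B → 0, C → -13; maximin = 0.
Column maxima: b1 → 8, b2 → 9, b3 → 13; minimax = 8.
0 ≠ 8, so there is no saddle point; optimal play is mixed.
C is strictly dominated by A, so Player 1 never plays it.
b3 is strictly dominated by b2 (it gives Player 1 strictly more in every row), so Player 2 never plays it.
On the remaining 2×2 (A, B vs b1, b2):
Let Player 1 play A with probability p. Expected payoff against b1: 8p + 0(1−p) = 8p; against b2: (-8)p + 9(1−p) = −17p + 9.
Setting these equal: 8p = −17p + 9 ⇒ 25p = 9 ⇒ p = 9/25, and the value is (8)·(9/25) = 72/25.
For Player 2: with q = P(b1), equating A's and B's payoffs gives 16q − 8 = −9q + 9 ⇒ q = 17/25.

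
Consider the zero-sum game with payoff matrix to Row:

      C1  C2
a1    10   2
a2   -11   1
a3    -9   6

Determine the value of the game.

Row minima: a1 → 2, a2 → -11, a3 → -9; maximin = 2.
Column maxima: C1 → 10, C2 → 6; minimax = 6.
2 ≠ 6, so there is no saddle point; optimal play is mixed.
a2 is strictly dominated by a1, so Row never plays it.
On the remaining 2×2 (a1, a3 vs C1, C2):
Let Row play a1 with probability p. Expected payoff against C1: 10p + (-9)(1−p) = 19p − 9; against C2: 2p + 6(1−p) = −4p + 6.
Setting these equal: 19p − 9 = −4p + 6 ⇒ 23p = 15 ⇒ p = 15/23, and the value is (19)·(15/23) − 9 = 78/23.
For Column: with q = P(C1), equating a1's and a3's payoffs gives 8q + 2 = −15q + 6 ⇒ q = 4/23.

78/23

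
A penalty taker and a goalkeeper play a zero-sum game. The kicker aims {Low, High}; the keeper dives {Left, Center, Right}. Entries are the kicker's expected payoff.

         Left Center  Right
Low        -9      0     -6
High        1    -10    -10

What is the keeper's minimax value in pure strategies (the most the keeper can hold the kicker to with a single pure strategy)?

Column maxima: Left → 1, Center → 0, Right → -6.
The smallest of these is -6.

-6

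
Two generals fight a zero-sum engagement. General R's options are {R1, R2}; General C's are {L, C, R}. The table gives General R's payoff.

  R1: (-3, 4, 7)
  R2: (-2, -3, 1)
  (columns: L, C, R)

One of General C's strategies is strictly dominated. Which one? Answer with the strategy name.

L holds General R's payoff strictly below R in every row: -3 < 7, -2 < 1.
So R is strictly dominated for General C.

R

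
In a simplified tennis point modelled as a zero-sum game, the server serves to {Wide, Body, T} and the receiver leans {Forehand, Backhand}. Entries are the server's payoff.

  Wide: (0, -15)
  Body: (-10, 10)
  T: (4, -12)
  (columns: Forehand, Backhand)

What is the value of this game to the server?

-20/9

Row minima: Wide → -15, Body → -10, T → -12; maximin = -10.
Column maxima: Forehand → 4, Backhand → 10; minimax = 4.
-10 ≠ 4, so there is no saddle point; optimal play is mixed.
Wide is strictly dominated by T, so the server never plays it.
On the remaining 2×2 (Body, T vs Forehand, Backhand):
Let the server play Body with probability p. Expected payoff against Forehand: (-10)p + 4(1−p) = −14p + 4; against Backhand: 10p + (-12)(1−p) = 22p − 12.
Setting these equal: −14p + 4 = 22p − 12 ⇒ −36p = -16 ⇒ p = 4/9, and the value is (-14)·(4/9) + 4 = -20/9.
For the receiver: with q = P(Forehand), equating Body's and T's payoffs gives −20q + 10 = 16q − 12 ⇒ q = 11/18.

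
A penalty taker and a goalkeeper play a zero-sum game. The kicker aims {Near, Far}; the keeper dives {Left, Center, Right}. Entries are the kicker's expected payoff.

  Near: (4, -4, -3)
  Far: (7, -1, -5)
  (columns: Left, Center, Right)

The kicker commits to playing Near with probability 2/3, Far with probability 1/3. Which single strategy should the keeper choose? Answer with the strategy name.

If the keeper plays Left, the kicker's expected payoff is (2/3)·4 + (1/3)·7 = 5.
If the keeper plays Center, the kicker's expected payoff is (2/3)·(-4) + (1/3)·(-1) = -3.
If the keeper plays Right, the kicker's expected payoff is (2/3)·(-3) + (1/3)·(-5) = -11/3.
The keeper minimizes the kicker's payoff; the smallest is -11/3, so the best response is Right.

Right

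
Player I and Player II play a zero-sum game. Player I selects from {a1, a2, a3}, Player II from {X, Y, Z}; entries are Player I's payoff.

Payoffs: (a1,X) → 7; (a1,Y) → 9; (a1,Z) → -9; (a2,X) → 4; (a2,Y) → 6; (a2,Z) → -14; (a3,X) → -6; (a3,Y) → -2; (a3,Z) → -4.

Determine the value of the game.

-41/9

Row minima: a1 → -9, a2 → -14, a3 → -6; maximin = -6.
Column maxima: X → 7, Y → 9, Z → -4; minimax = -4.
-6 ≠ -4, so there is no saddle point; optimal play is mixed.
a2 is strictly dominated by a1, so Player I never plays it.
Y is strictly dominated by X (it gives Player I strictly more in every row), so Player II never plays it.
On the remaining 2×2 (a1, a3 vs X, Z):
Let Player I play a1 with probability p. Expected payoff against X: 7p + (-6)(1−p) = 13p − 6; against Z: (-9)p + (-4)(1−p) = −5p − 4.
Setting these equal: 13p − 6 = −5p − 4 ⇒ 18p = 2 ⇒ p = 1/9, and the value is (13)·(1/9) − 6 = -41/9.
For Player II: with q = P(X), equating a1's and a3's payoffs gives 16q − 9 = −2q − 4 ⇒ q = 5/18.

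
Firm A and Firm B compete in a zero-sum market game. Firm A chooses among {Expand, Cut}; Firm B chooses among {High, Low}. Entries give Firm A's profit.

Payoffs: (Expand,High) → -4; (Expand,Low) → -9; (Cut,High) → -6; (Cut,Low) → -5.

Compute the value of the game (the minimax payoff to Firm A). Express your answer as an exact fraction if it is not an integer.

Row minima: Expand → -9, Cut → -6; maximin = -6.
Column maxima: High → -4, Low → -5; minimax = -5.
-6 ≠ -5, so there is no saddle point; optimal play is mixed.
Let Firm A play Expand with probability p. Expected payoff against High: (-4)p + (-6)(1−p) = 2p − 6; against Low: (-9)p + (-5)(1−p) = −4p − 5.
Setting these equal: 2p − 6 = −4p − 5 ⇒ 6p = 1 ⇒ p = 1/6, and the value is (2)·(1/6) − 6 = -17/3.
For Firm B: with q = P(High), equating Expand's and Cut's payoffs gives 5q − 9 = −q − 5 ⇒ q = 2/3.

-17/3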